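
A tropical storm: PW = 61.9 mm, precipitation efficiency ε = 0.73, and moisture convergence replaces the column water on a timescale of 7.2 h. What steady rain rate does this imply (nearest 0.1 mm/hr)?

Each overturning extracts ε × PW = 0.73 × 61.9 = 45.187 mm.
Rate = ε·PW / τ = 45.187 / 7.2 h = 6.3 mm/hr.

R ≈ 6.3 mm/hr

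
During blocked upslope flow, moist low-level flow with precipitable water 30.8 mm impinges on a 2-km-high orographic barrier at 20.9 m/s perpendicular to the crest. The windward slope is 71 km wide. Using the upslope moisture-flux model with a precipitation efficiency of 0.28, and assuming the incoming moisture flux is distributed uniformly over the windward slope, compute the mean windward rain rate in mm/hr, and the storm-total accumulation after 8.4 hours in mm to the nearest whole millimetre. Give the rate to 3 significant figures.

R ≈ 9.14 mm/hr; total ≈ 77 mm

Incoming column moisture flux per unit ridge length: F = V × PW = 20.9 × 30.8 = 643.72 mm·m/s.
Spread over the 71 km slope with efficiency ε = 0.28: R = ε·F/W = 0.28 × 643.72 / 71000 m = 2.539e-03 mm/s.
R = 2.539e-03 × 3600 = 9.14 mm/hr.
Over 8.4 h: total = 9.14 × 8.4 = 76.776 ≈ 77 mm.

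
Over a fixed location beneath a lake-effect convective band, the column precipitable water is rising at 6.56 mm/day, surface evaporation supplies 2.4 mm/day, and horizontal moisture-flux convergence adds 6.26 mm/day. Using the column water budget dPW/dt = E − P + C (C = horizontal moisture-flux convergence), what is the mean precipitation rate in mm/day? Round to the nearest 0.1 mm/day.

dPW/dt = +6.56 mm/day.
P = E + C − dPW/dt = 2.4 + (6.26) − (+6.56) = 2.1 mm/day.

P ≈ 2.1 mm/day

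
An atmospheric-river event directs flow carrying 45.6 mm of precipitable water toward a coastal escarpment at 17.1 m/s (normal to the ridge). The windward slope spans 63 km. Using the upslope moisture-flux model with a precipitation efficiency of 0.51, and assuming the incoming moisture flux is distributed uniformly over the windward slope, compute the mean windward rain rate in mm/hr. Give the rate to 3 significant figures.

R ≈ 22.7 mm/hr

Incoming column moisture flux per unit ridge length: F = V × PW = 17.1 × 45.6 = 779.76 mm·m/s.
Spread over the 63 km slope with efficiency ε = 0.51: R = ε·F/W = 0.51 × 779.76 / 63000 m = 6.312e-03 mm/s.
R = 6.312e-03 × 3600 = 22.7 mm/hr.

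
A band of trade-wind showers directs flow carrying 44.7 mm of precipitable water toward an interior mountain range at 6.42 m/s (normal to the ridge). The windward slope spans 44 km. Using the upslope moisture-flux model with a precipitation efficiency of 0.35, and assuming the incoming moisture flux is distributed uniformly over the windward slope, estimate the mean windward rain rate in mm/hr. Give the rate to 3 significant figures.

Incoming column moisture flux per unit ridge length: F = V × PW = 6.42 × 44.7 = 286.974 mm·m/s.
Spread over the 44 km slope with efficiency ε = 0.35: R = ε·F/W = 0.35 × 286.974 / 44000 m = 2.283e-03 mm/s.
R = 2.283e-03 × 3600 = 8.22 mm/hr.

R ≈ 8.22 mm/hr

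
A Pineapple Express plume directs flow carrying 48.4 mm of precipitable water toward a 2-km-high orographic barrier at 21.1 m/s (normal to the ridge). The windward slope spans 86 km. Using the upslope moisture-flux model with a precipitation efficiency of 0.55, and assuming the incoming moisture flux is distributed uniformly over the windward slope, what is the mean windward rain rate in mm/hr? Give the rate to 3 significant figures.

R ≈ 23.5 mm/hr

Incoming column moisture flux per unit ridge length: F = V × PW = 21.1 × 48.4 = 1021.24 mm·m/s.
Spread over the 86 km slope with efficiency ε = 0.55: R = ε·F/W = 0.55 × 1021.24 / 86000 m = 6.531e-03 mm/s.
R = 6.531e-03 × 3600 = 23.5 mm/hr.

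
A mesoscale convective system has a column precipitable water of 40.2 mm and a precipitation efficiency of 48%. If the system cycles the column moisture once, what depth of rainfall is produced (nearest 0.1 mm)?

rainfall ≈ 19.3 mm

Rainfall = ε × PW = 0.48 × 40.2 = 19.3 mm.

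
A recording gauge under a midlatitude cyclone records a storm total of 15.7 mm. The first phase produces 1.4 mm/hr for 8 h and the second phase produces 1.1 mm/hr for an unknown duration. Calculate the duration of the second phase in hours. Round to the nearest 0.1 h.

Known phases: 1.4 × 8 = 11.2 mm.
Remaining depth = 15.7 − 11.2 = 4.5 mm.
Duration = 4.5 / 1.1 = 4.1 h.

duration ≈ 4.1 h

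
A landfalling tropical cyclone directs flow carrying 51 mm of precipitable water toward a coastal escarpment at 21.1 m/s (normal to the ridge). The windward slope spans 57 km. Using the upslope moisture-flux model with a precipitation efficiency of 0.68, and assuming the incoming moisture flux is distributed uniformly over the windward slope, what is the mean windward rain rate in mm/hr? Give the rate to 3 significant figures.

R ≈ 46.2 mm/hr

Incoming column moisture flux per unit ridge length: F = V × PW = 21.1 × 51 = 1076.1 mm·m/s.
Spread over the 57 km slope with efficiency ε = 0.68: R = ε·F/W = 0.68 × 1076.1 / 57000 m = 1.284e-02 mm/s.
R = 1.284e-02 × 3600 = 46.2 mm/hr.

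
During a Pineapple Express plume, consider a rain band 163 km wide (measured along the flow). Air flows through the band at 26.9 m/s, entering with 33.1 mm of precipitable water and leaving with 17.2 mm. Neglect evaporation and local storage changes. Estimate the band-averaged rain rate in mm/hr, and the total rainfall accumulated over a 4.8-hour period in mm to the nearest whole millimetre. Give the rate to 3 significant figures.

Column moisture flux per unit crosswind length is F = V × PW.
Inflow: F_in = 26.9 × 33.1 = 890.39 mm·m/s
Outflow: F_out = 26.9 × 17.2 = 462.68 mm·m/s
Steady-state rate R = (F_in − F_out)/L = (890.39 − 462.68) / 163000 m = 2.624e-03 mm/s.
R = 2.624e-03 × 3600 = 9.45 mm/hr.
Over 4.8 h: total = 9.45 × 4.8 = 45.36 ≈ 45 mm.

R ≈ 9.45 mm/hr; total ≈ 45 mm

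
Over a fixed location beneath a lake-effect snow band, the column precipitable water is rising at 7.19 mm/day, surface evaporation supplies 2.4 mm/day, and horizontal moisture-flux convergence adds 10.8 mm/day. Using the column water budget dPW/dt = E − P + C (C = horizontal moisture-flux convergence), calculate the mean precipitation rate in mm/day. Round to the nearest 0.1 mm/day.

dPW/dt = +7.19 mm/day.
P = E + C − dPW/dt = 2.4 + (10.8) − (+7.19) = 6.0 mm/day.

P ≈ 6.0 mm/day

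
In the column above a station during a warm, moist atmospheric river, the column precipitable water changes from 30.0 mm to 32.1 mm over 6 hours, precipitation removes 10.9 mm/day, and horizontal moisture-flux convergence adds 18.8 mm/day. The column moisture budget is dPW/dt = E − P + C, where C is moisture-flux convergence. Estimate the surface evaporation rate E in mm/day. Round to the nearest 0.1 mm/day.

E ≈ 0.5 mm/day

dPW/dt = (32.1 − 30.0) mm / (6/24 day) = +8.400 mm/day.
E = dPW/dt + P − C = (+8.400) + 10.9 − (18.8) = 0.5 mm/day.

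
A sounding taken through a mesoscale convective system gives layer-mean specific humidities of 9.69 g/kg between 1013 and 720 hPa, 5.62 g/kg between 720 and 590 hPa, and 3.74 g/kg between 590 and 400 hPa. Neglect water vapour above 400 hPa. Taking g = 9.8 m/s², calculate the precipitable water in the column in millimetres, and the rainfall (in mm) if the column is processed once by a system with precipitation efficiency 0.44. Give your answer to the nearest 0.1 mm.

PW ≈ 43.7 mm; rainfall ≈ 19.2 mm

Precipitable water is the column-integrated vapour mass per unit area: PW = (1/g) Σ q̄ Δp, with q in kg/kg and Δp in Pa (1 kg/m² of water = 1 mm).
Layer 1013–720 hPa: Δp = 293 hPa = 29300 Pa, q̄ = 0.00969 kg/kg → 0.00969 × 29300 / 9.8 = 28.97 mm
Layer 720–590 hPa: Δp = 130 hPa = 13000 Pa, q̄ = 0.00562 kg/kg → 0.00562 × 13000 / 9.8 = 7.46 mm
Layer 590–400 hPa: Δp = 190 hPa = 19000 Pa, q̄ = 0.00374 kg/kg → 0.00374 × 19000 / 9.8 = 7.25 mm
PW = 28.97 + 7.46 + 7.25 = 43.68 ≈ 43.7 mm.
Rainfall = ε × PW = 0.44 × 43.7 = 19.2 mm.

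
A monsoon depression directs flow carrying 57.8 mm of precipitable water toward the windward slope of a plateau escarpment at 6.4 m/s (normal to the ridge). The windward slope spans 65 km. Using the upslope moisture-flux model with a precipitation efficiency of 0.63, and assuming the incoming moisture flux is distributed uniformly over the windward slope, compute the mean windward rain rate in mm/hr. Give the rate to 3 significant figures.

R ≈ 12.9 mm/hr

Incoming column moisture flux per unit ridge length: F = V × PW = 6.4 × 57.8 = 369.92 mm·m/s.
Spread over the 65 km slope with efficiency ε = 0.63: R = ε·F/W = 0.63 × 369.92 / 65000 m = 3.585e-03 mm/s.
R = 3.585e-03 × 3600 = 12.9 mm/hr.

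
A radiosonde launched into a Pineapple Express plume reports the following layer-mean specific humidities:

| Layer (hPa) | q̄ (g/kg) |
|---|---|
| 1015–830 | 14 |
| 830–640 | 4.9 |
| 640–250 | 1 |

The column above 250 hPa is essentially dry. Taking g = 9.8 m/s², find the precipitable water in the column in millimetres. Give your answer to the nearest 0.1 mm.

PW ≈ 39.9 mm

Precipitable water is the column-integrated vapour mass per unit area: PW = (1/g) Σ q̄ Δp, with q in kg/kg and Δp in Pa (1 kg/m² of water = 1 mm).
Layer 1015–830 hPa: Δp = 185 hPa = 18500 Pa, q̄ = 0.014 kg/kg → 0.014 × 18500 / 9.8 = 26.43 mm
Layer 830–640 hPa: Δp = 190 hPa = 19000 Pa, q̄ = 0.0049 kg/kg → 0.0049 × 19000 / 9.8 = 9.50 mm
Layer 640–250 hPa: Δp = 390 hPa = 39000 Pa, q̄ = 0.001 kg/kg → 0.001 × 39000 / 9.8 = 3.98 mm
PW = 26.43 + 9.50 + 3.98 = 39.91 ≈ 39.9 mm.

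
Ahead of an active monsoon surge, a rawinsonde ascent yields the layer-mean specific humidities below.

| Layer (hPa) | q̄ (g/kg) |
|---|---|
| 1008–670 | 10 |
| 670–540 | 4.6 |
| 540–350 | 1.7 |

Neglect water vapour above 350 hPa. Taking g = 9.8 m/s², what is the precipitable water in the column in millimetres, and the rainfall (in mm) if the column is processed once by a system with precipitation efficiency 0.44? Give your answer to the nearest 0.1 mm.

PW ≈ 43.9 mm; rainfall ≈ 19.3 mm

Precipitable water is the column-integrated vapour mass per unit area: PW = (1/g) Σ q̄ Δp, with q in kg/kg and Δp in Pa (1 kg/m² of water = 1 mm).
Layer 1008–670 hPa: Δp = 338 hPa = 33800 Pa, q̄ = 0.01 kg/kg → 0.01 × 33800 / 9.8 = 34.49 mm
Layer 670–540 hPa: Δp = 130 hPa = 13000 Pa, q̄ = 0.0046 kg/kg → 0.0046 × 13000 / 9.8 = 6.10 mm
Layer 540–350 hPa: Δp = 190 hPa = 19000 Pa, q̄ = 0.0017 kg/kg → 0.0017 × 19000 / 9.8 = 3.30 mm
PW = 34.49 + 6.10 + 3.30 = 43.89 ≈ 43.9 mm.
Rainfall = ε × PW = 0.44 × 43.9 = 19.3 mm.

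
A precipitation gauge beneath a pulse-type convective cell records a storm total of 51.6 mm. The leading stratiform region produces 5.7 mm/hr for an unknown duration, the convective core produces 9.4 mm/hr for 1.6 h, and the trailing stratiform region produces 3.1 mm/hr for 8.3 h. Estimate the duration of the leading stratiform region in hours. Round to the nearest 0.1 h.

Known phases: 9.4 × 1.6 + 3.1 × 8.3 = 15.04 + 25.73 = 40.77 mm.
Remaining depth = 51.6 − 40.77 = 10.83 mm.
Duration = 10.83 / 5.7 = 1.9 h.

duration ≈ 1.9 h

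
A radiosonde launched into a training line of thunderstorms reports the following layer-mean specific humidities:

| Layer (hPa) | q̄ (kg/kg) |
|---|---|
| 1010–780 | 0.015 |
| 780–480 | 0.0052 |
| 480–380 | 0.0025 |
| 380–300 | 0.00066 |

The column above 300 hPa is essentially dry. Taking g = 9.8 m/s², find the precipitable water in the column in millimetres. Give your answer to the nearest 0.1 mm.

PW ≈ 54.2 mm

Precipitable water is the column-integrated vapour mass per unit area: PW = (1/g) Σ q̄ Δp, with q in kg/kg and Δp in Pa (1 kg/m² of water = 1 mm).
Layer 1010–780 hPa: Δp = 230 hPa = 23000 Pa, q̄ = 0.015 kg/kg → 0.015 × 23000 / 9.8 = 35.20 mm
Layer 780–480 hPa: Δp = 300 hPa = 30000 Pa, q̄ = 0.0052 kg/kg → 0.0052 × 30000 / 9.8 = 15.92 mm
Layer 480–380 hPa: Δp = 100 hPa = 10000 Pa, q̄ = 0.0025 kg/kg → 0.0025 × 10000 / 9.8 = 2.55 mm
Layer 380–300 hPa: Δp = 80 hPa = 8000 Pa, q̄ = 0.00066 kg/kg → 0.00066 × 8000 / 9.8 = 0.54 mm
PW = 35.20 + 15.92 + 2.55 + 0.54 = 54.21 ≈ 54.2 mm.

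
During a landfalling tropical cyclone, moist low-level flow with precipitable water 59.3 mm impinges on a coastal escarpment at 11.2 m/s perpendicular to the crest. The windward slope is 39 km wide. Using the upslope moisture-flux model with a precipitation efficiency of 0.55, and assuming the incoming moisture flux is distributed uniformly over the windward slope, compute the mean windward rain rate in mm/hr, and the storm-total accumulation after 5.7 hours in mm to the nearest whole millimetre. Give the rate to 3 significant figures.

Incoming column moisture flux per unit ridge length: F = V × PW = 11.2 × 59.3 = 664.16 mm·m/s.
Spread over the 39 km slope with efficiency ε = 0.55: R = ε·F/W = 0.55 × 664.16 / 39000 m = 9.366e-03 mm/s.
R = 9.366e-03 × 3600 = 33.7 mm/hr.
Over 5.7 h: total = 33.7 × 5.7 = 192.09 ≈ 192 mm.

R ≈ 33.7 mm/hr; total ≈ 192 mm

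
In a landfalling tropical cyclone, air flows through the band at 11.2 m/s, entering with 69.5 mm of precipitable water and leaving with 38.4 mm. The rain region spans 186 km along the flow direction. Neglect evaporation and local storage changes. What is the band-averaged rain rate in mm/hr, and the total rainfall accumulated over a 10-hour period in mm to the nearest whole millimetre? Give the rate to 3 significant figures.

R ≈ 6.74 mm/hr; total ≈ 67 mm

Column moisture flux per unit crosswind length is F = V × PW.
Inflow: F_in = 11.2 × 69.5 = 778.4 mm·m/s
Outflow: F_out = 11.2 × 38.4 = 430.08 mm·m/s
Steady-state rate R = (F_in − F_out)/L = (778.4 − 430.08) / 186000 m = 1.873e-03 mm/s.
R = 1.873e-03 × 3600 = 6.74 mm/hr.
Over 10 h: total = 6.74 × 10 = 67.4 ≈ 67 mm.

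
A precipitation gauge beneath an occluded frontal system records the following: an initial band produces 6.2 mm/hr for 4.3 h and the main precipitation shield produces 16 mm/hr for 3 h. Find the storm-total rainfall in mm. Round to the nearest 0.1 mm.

total ≈ 74.7 mm

Total = Σ Rᵢ Δtᵢ = 6.2 × 4.3 + 16 × 3
      = 26.66 + 48 = 74.7 mm.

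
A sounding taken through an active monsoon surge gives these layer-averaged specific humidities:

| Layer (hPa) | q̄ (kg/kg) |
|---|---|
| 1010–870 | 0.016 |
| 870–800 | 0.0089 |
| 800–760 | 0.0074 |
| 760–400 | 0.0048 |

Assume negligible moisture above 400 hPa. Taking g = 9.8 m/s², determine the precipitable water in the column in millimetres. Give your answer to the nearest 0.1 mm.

PW ≈ 49.9 mm

Precipitable water is the column-integrated vapour mass per unit area: PW = (1/g) Σ q̄ Δp, with q in kg/kg and Δp in Pa (1 kg/m² of water = 1 mm).
Layer 1010–870 hPa: Δp = 140 hPa = 14000 Pa, q̄ = 0.016 kg/kg → 0.016 × 14000 / 9.8 = 22.86 mm
Layer 870–800 hPa: Δp = 70 hPa = 7000 Pa, q̄ = 0.0089 kg/kg → 0.0089 × 7000 / 9.8 = 6.36 mm
Layer 800–760 hPa: Δp = 40 hPa = 4000 Pa, q̄ = 0.0074 kg/kg → 0.0074 × 4000 / 9.8 = 3.02 mm
Layer 760–400 hPa: Δp = 360 hPa = 36000 Pa, q̄ = 0.0048 kg/kg → 0.0048 × 36000 / 9.8 = 17.63 mm
PW = 22.86 + 6.36 + 3.02 + 17.63 = 49.87 ≈ 49.9 mm.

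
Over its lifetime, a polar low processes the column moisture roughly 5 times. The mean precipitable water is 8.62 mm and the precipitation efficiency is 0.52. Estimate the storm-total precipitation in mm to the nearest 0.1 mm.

Each cycle deposits ε × PW = 0.52 × 8.62 = 4.4824 mm.
Over 5 cycles: 5 × 4.4824 = 22.4 mm.

precipitation ≈ 22.4 mm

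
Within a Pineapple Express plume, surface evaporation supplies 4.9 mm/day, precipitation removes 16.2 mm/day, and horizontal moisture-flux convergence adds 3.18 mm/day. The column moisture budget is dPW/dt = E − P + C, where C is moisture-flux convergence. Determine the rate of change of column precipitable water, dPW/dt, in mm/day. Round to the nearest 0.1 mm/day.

dPW/dt ≈ -8.1 mm/day

dPW/dt = E − P + C = 4.9 − 16.2 + (3.18) = -8.1 mm/day.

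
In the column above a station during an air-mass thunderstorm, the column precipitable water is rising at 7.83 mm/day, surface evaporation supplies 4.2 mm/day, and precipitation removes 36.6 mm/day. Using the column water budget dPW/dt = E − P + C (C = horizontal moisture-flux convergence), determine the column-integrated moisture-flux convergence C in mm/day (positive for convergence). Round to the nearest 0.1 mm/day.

dPW/dt = +7.83 mm/day.
C = dPW/dt − E + P = (+7.83) − 4.2 + 36.6 = 40.2 mm/day.

C ≈ 40.2 mm/day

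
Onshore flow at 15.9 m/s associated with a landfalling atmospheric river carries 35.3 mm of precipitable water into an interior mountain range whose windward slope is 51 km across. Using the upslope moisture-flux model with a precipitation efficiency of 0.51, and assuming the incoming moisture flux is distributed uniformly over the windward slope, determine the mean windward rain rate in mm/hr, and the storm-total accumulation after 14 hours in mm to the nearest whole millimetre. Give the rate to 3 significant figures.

R ≈ 20.2 mm/hr; total ≈ 283 mm

Incoming column moisture flux per unit ridge length: F = V × PW = 15.9 × 35.3 = 561.27 mm·m/s.
Spread over the 51 km slope with efficiency ε = 0.51: R = ε·F/W = 0.51 × 561.27 / 51000 m = 5.613e-03 mm/s.
R = 5.613e-03 × 3600 = 20.2 mm/hr.
Over 14 h: total = 20.2 × 14 = 282.8 ≈ 283 mm.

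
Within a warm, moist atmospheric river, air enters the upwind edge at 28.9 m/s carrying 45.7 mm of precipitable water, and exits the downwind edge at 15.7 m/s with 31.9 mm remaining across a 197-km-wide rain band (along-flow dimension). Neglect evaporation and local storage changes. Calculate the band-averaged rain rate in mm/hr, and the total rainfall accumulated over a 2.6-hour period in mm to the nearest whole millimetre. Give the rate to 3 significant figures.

Column moisture flux per unit crosswind length is F = V × PW.
Inflow: F_in = 28.9 × 45.7 = 1320.73 mm·m/s
Outflow: F_out = 15.7 × 31.9 = 500.83 mm·m/s
Steady-state rate R = (F_in − F_out)/L = (1320.73 − 500.83) / 197000 m = 4.162e-03 mm/s.
R = 4.162e-03 × 3600 = 15.0 mm/hr.
Over 2.6 h: total = 15.0 × 2.6 = 39 mm.

R ≈ 15.0 mm/hr; total ≈ 39 mm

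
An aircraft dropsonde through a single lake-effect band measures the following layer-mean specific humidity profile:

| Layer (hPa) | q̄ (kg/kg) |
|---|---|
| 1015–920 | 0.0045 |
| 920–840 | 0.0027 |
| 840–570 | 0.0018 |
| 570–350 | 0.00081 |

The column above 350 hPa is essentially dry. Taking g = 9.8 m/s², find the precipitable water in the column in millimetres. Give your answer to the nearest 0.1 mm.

PW ≈ 13.3 mm

Precipitable water is the column-integrated vapour mass per unit area: PW = (1/g) Σ q̄ Δp, with q in kg/kg and Δp in Pa (1 kg/m² of water = 1 mm).
Layer 1015–920 hPa: Δp = 95 hPa = 9500 Pa, q̄ = 0.0045 kg/kg → 0.0045 × 9500 / 9.8 = 4.36 mm
Layer 920–840 hPa: Δp = 80 hPa = 8000 Pa, q̄ = 0.0027 kg/kg → 0.0027 × 8000 / 9.8 = 2.20 mm
Layer 840–570 hPa: Δp = 270 hPa = 27000 Pa, q̄ = 0.0018 kg/kg → 0.0018 × 27000 / 9.8 = 4.96 mm
Layer 570–350 hPa: Δp = 220 hPa = 22000 Pa, q̄ = 0.00081 kg/kg → 0.00081 × 22000 / 9.8 = 1.82 mm
PW = 4.36 + 2.20 + 4.96 + 1.82 = 13.34 ≈ 13.3 mm.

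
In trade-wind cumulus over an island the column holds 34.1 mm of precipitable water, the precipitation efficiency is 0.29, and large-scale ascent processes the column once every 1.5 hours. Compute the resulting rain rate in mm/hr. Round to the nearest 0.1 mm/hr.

R ≈ 6.6 mm/hr

Each overturning extracts ε × PW = 0.29 × 34.1 = 9.889 mm.
Rate = ε·PW / τ = 9.889 / 1.5 h = 6.6 mm/hr.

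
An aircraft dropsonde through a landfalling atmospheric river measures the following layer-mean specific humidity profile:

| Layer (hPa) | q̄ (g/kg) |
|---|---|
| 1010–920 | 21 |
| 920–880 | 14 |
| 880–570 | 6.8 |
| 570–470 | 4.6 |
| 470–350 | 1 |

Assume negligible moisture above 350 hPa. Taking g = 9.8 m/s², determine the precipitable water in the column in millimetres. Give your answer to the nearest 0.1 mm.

Precipitable water is the column-integrated vapour mass per unit area: PW = (1/g) Σ q̄ Δp, with q in kg/kg and Δp in Pa (1 kg/m² of water = 1 mm).
Layer 1010–920 hPa: Δp = 90 hPa = 9000 Pa, q̄ = 0.021 kg/kg → 0.021 × 9000 / 9.8 = 19.29 mm
Layer 920–880 hPa: Δp = 40 hPa = 4000 Pa, q̄ = 0.014 kg/kg → 0.014 × 4000 / 9.8 = 5.71 mm
Layer 880–570 hPa: Δp = 310 hPa = 31000 Pa, q̄ = 0.0068 kg/kg → 0.0068 × 31000 / 9.8 = 21.51 mm
Layer 570–470 hPa: Δp = 100 hPa = 10000 Pa, q̄ = 0.0046 kg/kg → 0.0046 × 10000 / 9.8 = 4.69 mm
Layer 470–350 hPa: Δp = 120 hPa = 12000 Pa, q̄ = 0.001 kg/kg → 0.001 × 12000 / 9.8 = 1.22 mm
PW = 19.29 + 5.71 + 21.51 + 4.69 + 1.22 = 52.42 ≈ 52.4 mm.

PW ≈ 52.4 mm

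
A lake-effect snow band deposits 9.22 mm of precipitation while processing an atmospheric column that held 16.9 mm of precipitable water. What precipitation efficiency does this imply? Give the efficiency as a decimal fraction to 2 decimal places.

ε = precipitation / PW = 9.22 / 16.9 = 0.55.

ε ≈ 0.55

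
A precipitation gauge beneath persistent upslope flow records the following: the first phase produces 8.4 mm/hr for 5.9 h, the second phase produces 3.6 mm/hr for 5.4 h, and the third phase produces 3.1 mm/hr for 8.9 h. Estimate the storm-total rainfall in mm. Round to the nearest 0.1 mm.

Total = Σ Rᵢ Δtᵢ = 8.4 × 5.9 + 3.6 × 5.4 + 3.1 × 8.9
      = 49.56 + 19.44 + 27.59 = 96.6 mm.

total ≈ 96.6 mm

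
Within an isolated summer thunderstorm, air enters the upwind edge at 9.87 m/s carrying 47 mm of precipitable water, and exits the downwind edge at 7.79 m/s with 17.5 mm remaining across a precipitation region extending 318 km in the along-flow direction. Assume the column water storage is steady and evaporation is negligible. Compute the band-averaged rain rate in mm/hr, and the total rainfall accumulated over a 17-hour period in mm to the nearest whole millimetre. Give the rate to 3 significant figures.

R ≈ 3.71 mm/hr; total ≈ 63 mm

Column moisture flux per unit crosswind length is F = V × PW.
Inflow: F_in = 9.87 × 47 = 463.89 mm·m/s
Outflow: F_out = 7.79 × 17.5 = 136.325 mm·m/s
Steady-state rate R = (F_in − F_out)/L = (463.89 − 136.325) / 318000 m = 1.030e-03 mm/s.
R = 1.030e-03 × 3600 = 3.71 mm/hr.
Over 17 h: total = 3.71 × 17 = 63.07 ≈ 63 mm.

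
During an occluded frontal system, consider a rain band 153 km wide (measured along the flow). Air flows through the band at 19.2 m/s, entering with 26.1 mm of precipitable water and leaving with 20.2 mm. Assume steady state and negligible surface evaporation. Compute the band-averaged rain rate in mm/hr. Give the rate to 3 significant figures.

Column moisture flux per unit crosswind length is F = V × PW.
Inflow: F_in = 19.2 × 26.1 = 501.12 mm·m/s
Outflow: F_out = 19.2 × 20.2 = 387.84 mm·m/s
Steady-state rate R = (F_in − F_out)/L = (501.12 − 387.84) / 153000 m = 7.404e-04 mm/s.
R = 7.404e-04 × 3600 = 2.67 mm/hr.

R ≈ 2.67 mm/hr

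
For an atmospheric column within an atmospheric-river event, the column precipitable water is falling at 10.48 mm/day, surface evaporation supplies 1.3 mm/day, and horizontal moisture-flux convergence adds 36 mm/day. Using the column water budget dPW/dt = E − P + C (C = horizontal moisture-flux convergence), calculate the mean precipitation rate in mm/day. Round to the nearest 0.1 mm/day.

dPW/dt = -10.48 mm/day.
P = E + C − dPW/dt = 1.3 + (36) − (-10.48) = 47.8 mm/day.

P ≈ 47.8 mm/day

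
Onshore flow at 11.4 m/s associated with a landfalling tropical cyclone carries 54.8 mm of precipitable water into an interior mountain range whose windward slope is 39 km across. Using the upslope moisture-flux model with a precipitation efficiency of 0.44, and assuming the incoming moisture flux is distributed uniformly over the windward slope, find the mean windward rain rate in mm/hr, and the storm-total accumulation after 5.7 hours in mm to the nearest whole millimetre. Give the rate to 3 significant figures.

R ≈ 25.4 mm/hr; total ≈ 145 mm

Incoming column moisture flux per unit ridge length: F = V × PW = 11.4 × 54.8 = 624.72 mm·m/s.
Spread over the 39 km slope with efficiency ε = 0.44: R = ε·F/W = 0.44 × 624.72 / 39000 m = 7.048e-03 mm/s.
R = 7.048e-03 × 3600 = 25.4 mm/hr.
Over 5.7 h: total = 25.4 × 5.7 = 144.78 ≈ 145 mm.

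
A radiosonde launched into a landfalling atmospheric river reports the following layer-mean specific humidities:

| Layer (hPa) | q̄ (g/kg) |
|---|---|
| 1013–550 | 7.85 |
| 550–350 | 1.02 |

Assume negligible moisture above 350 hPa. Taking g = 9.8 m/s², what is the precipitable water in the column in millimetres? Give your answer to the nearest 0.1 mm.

PW ≈ 39.2 mm

Precipitable water is the column-integrated vapour mass per unit area: PW = (1/g) Σ q̄ Δp, with q in kg/kg and Δp in Pa (1 kg/m² of water = 1 mm).
Layer 1013–550 hPa: Δp = 463 hPa = 46300 Pa, q̄ = 0.00785 kg/kg → 0.00785 × 46300 / 9.8 = 37.09 mm
Layer 550–350 hPa: Δp = 200 hPa = 20000 Pa, q̄ = 0.00102 kg/kg → 0.00102 × 20000 / 9.8 = 2.08 mm
PW = 37.09 + 2.08 = 39.17 ≈ 39.2 mm.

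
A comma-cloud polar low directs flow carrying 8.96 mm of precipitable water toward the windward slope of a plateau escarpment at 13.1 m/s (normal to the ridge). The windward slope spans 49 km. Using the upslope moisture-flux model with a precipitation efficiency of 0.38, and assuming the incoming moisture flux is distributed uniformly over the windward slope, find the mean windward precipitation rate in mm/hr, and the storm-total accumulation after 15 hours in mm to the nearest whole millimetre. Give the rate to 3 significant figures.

Incoming column moisture flux per unit ridge length: F = V × PW = 13.1 × 8.96 = 117.376 mm·m/s.
Spread over the 49 km slope with efficiency ε = 0.38: R = ε·F/W = 0.38 × 117.376 / 49000 m = 9.103e-04 mm/s.
R = 9.103e-04 × 3600 = 3.28 mm/hr.
Over 15 h: total = 3.28 × 15 = 49.2 ≈ 49 mm.

R ≈ 3.28 mm/hr; total ≈ 49 mm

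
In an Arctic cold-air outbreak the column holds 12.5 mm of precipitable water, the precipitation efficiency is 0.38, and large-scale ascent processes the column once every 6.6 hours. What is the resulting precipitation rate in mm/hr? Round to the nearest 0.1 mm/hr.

Each overturning extracts ε × PW = 0.38 × 12.5 = 4.75 mm.
Rate = ε·PW / τ = 4.75 / 6.6 h = 0.7 mm/hr.

R ≈ 0.7 mm/hr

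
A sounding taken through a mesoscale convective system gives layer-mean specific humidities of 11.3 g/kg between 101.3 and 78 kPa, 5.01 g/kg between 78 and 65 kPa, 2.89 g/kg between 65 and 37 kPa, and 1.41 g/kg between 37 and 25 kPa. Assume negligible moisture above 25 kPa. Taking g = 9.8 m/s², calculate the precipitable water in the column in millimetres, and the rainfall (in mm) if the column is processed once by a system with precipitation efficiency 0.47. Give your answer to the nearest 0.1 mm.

Precipitable water is the column-integrated vapour mass per unit area: PW = (1/g) Σ q̄ Δp, with q in kg/kg and Δp in Pa (1 kg/m² of water = 1 mm).
Layer 101.3–78 kPa: Δp = 233 hPa = 23300 Pa, q̄ = 0.0113 kg/kg → 0.0113 × 23300 / 9.8 = 26.87 mm
Layer 78–65 kPa: Δp = 130 hPa = 13000 Pa, q̄ = 0.00501 kg/kg → 0.00501 × 13000 / 9.8 = 6.65 mm
Layer 65–37 kPa: Δp = 280 hPa = 28000 Pa, q̄ = 0.00289 kg/kg → 0.00289 × 28000 / 9.8 = 8.26 mm
Layer 37–25 kPa: Δp = 120 hPa = 12000 Pa, q̄ = 0.00141 kg/kg → 0.00141 × 12000 / 9.8 = 1.73 mm
PW = 26.87 + 6.65 + 8.26 + 1.73 = 43.51 ≈ 43.5 mm.
Rainfall = ε × PW = 0.47 × 43.5 = 20.4 mm.

PW ≈ 43.5 mm; rainfall ≈ 20.4 mm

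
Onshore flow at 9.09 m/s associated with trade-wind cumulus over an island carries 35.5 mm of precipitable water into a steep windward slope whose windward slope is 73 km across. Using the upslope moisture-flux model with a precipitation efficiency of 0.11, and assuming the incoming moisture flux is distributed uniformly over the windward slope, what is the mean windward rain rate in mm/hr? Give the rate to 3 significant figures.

Incoming column moisture flux per unit ridge length: F = V × PW = 9.09 × 35.5 = 322.695 mm·m/s.
Spread over the 73 km slope with efficiency ε = 0.11: R = ε·F/W = 0.11 × 322.695 / 73000 m = 4.863e-04 mm/s.
R = 4.863e-04 × 3600 = 1.75 mm/hr.

R ≈ 1.75 mm/hr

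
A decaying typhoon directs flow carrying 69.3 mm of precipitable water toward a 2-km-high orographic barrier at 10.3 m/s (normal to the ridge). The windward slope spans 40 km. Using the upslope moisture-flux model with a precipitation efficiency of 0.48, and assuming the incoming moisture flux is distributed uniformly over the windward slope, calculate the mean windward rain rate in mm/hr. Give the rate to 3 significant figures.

Incoming column moisture flux per unit ridge length: F = V × PW = 10.3 × 69.3 = 713.79 mm·m/s.
Spread over the 40 km slope with efficiency ε = 0.48: R = ε·F/W = 0.48 × 713.79 / 40000 m = 8.565e-03 mm/s.
R = 8.565e-03 × 3600 = 30.8 mm/hr.

R ≈ 30.8 mm/hr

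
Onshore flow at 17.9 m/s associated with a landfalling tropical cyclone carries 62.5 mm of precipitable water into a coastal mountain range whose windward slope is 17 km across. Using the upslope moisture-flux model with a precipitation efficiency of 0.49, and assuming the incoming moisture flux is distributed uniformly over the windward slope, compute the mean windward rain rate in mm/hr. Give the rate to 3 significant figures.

R ≈ 116 mm/hr

Incoming column moisture flux per unit ridge length: F = V × PW = 17.9 × 62.5 = 1118.75 mm·m/s.
Spread over the 17 km slope with efficiency ε = 0.49: R = ε·F/W = 0.49 × 1118.75 / 17000 m = 3.225e-02 mm/s.
R = 3.225e-02 × 3600 = 116 mm/hr.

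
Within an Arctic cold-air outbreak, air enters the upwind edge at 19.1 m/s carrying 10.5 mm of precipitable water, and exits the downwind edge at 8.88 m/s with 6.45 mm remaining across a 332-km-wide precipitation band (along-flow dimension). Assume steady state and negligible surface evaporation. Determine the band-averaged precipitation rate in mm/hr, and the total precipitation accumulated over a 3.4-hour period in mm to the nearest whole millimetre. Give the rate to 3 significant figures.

R ≈ 1.55 mm/hr; total ≈ 5 mm

Column moisture flux per unit crosswind length is F = V × PW.
Inflow: F_in = 19.1 × 10.5 = 200.55 mm·m/s
Outflow: F_out = 8.88 × 6.45 = 57.276 mm·m/s
Steady-state rate R = (F_in − F_out)/L = (200.55 − 57.276) / 332000 m = 4.315e-04 mm/s.
R = 4.315e-04 × 3600 = 1.55 mm/hr.
Over 3.4 h: total = 1.55 × 3.4 = 5.27 ≈ 5 mm.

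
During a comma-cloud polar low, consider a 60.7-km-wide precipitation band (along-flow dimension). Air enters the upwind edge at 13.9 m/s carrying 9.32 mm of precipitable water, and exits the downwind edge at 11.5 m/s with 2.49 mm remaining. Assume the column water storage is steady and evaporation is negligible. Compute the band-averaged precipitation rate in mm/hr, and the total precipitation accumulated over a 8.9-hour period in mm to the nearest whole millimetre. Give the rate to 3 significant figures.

Column moisture flux per unit crosswind length is F = V × PW.
Inflow: F_in = 13.9 × 9.32 = 129.548 mm·m/s
Outflow: F_out = 11.5 × 2.49 = 28.635 mm·m/s
Steady-state rate R = (F_in − F_out)/L = (129.548 − 28.635) / 60700 m = 1.662e-03 mm/s.
R = 1.662e-03 × 3600 = 5.98 mm/hr.
Over 8.9 h: total = 5.98 × 8.9 = 53.222 ≈ 53 mm.

R ≈ 5.98 mm/hr; total ≈ 53 mm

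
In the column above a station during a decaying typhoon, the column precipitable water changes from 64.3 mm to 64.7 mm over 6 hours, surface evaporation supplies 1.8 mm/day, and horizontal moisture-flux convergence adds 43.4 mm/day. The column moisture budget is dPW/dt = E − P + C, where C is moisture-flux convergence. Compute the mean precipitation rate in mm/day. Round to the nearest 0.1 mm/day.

P ≈ 43.6 mm/day

dPW/dt = (64.7 − 64.3) mm / (6/24 day) = +1.600 mm/day.
P = E + C − dPW/dt = 1.8 + (43.4) − (+1.600) = 43.6 mm/day.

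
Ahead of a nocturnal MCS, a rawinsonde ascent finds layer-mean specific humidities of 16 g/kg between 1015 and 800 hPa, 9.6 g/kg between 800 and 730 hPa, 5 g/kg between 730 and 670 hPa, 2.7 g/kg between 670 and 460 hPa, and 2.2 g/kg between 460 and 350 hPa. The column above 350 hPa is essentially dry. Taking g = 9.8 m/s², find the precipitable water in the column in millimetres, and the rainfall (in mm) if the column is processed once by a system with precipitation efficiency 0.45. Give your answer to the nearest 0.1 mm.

PW ≈ 53.3 mm; rainfall ≈ 24.0 mm

Precipitable water is the column-integrated vapour mass per unit area: PW = (1/g) Σ q̄ Δp, with q in kg/kg and Δp in Pa (1 kg/m² of water = 1 mm).
Layer 1015–800 hPa: Δp = 215 hPa = 21500 Pa, q̄ = 0.016 kg/kg → 0.016 × 21500 / 9.8 = 35.10 mm
Layer 800–730 hPa: Δp = 70 hPa = 7000 Pa, q̄ = 0.0096 kg/kg → 0.0096 × 7000 / 9.8 = 6.86 mm
Layer 730–670 hPa: Δp = 60 hPa = 6000 Pa, q̄ = 0.005 kg/kg → 0.005 × 6000 / 9.8 = 3.06 mm
Layer 670–460 hPa: Δp = 210 hPa = 21000 Pa, q̄ = 0.0027 kg/kg → 0.0027 × 21000 / 9.8 = 5.79 mm
Layer 460–350 hPa: Δp = 110 hPa = 11000 Pa, q̄ = 0.0022 kg/kg → 0.0022 × 11000 / 9.8 = 2.47 mm
PW = 35.10 + 6.86 + 3.06 + 5.79 + 2.47 = 53.28 ≈ 53.3 mm.
Rainfall = ε × PW = 0.45 × 53.3 = 24.0 mm.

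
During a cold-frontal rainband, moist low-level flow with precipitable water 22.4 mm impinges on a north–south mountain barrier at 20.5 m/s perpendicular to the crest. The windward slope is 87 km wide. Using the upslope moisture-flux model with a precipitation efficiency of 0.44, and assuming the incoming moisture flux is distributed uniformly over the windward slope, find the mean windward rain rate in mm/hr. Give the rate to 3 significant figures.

R ≈ 8.36 mm/hr

Incoming column moisture flux per unit ridge length: F = V × PW = 20.5 × 22.4 = 459.2 mm·m/s.
Spread over the 87 km slope with efficiency ε = 0.44: R = ε·F/W = 0.44 × 459.2 / 87000 m = 2.322e-03 mm/s.
R = 2.322e-03 × 3600 = 8.36 mm/hr.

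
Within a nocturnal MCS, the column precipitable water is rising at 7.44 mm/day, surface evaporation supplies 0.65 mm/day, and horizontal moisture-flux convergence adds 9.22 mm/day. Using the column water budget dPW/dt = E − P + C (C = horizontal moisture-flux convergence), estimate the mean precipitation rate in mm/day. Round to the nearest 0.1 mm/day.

dPW/dt = +7.44 mm/day.
P = E + C − dPW/dt = 0.65 + (9.22) − (+7.44) = 2.4 mm/day.

P ≈ 2.4 mm/day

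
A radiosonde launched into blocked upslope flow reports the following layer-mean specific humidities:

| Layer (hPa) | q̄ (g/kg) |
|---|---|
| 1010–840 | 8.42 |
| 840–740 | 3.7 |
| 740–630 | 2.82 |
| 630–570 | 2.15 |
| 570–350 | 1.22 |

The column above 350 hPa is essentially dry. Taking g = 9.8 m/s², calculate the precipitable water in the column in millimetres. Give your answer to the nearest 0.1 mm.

Precipitable water is the column-integrated vapour mass per unit area: PW = (1/g) Σ q̄ Δp, with q in kg/kg and Δp in Pa (1 kg/m² of water = 1 mm).
Layer 1010–840 hPa: Δp = 170 hPa = 17000 Pa, q̄ = 0.00842 kg/kg → 0.00842 × 17000 / 9.8 = 14.61 mm
Layer 840–740 hPa: Δp = 100 hPa = 10000 Pa, q̄ = 0.0037 kg/kg → 0.0037 × 10000 / 9.8 = 3.78 mm
Layer 740–630 hPa: Δp = 110 hPa = 11000 Pa, q̄ = 0.00282 kg/kg → 0.00282 × 11000 / 9.8 = 3.17 mm
Layer 630–570 hPa: Δp = 60 hPa = 6000 Pa, q̄ = 0.00215 kg/kg → 0.00215 × 6000 / 9.8 = 1.32 mm
Layer 570–350 hPa: Δp = 220 hPa = 22000 Pa, q̄ = 0.00122 kg/kg → 0.00122 × 22000 / 9.8 = 2.74 mm
PW = 14.61 + 3.78 + 3.17 + 1.32 + 2.74 = 25.62 ≈ 25.6 mm.

PW ≈ 25.6 mm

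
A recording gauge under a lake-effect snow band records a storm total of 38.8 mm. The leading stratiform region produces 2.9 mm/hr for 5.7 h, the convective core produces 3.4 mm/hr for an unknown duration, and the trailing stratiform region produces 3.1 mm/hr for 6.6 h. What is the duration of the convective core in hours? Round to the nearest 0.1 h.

duration ≈ 0.5 h

Known phases: 2.9 × 5.7 + 3.1 × 6.6 = 16.53 + 20.46 = 36.99 mm.
Remaining depth = 38.8 − 36.99 = 1.81 mm.
Duration = 1.81 / 3.4 = 0.5 h.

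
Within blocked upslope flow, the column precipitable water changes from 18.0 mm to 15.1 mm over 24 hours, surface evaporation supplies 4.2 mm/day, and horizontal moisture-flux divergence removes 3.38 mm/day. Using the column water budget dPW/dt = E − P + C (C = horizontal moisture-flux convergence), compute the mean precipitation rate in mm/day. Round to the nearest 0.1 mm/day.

P ≈ 3.7 mm/day

dPW/dt = (15.1 − 18.0) mm / (24/24 day) = -2.900 mm/day.
P = E + C − dPW/dt = 4.2 + (-3.38) − (-2.900) = 3.7 mm/day.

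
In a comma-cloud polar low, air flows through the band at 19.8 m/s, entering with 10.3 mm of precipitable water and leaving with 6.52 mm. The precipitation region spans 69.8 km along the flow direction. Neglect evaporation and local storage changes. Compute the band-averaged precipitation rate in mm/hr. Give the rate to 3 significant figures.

Column moisture flux per unit crosswind length is F = V × PW.
Inflow: F_in = 19.8 × 10.3 = 203.94 mm·m/s
Outflow: F_out = 19.8 × 6.52 = 129.096 mm·m/s
Steady-state rate R = (F_in − F_out)/L = (203.94 − 129.096) / 69800 m = 1.072e-03 mm/s.
R = 1.072e-03 × 3600 = 3.86 mm/hr.

R ≈ 3.86 mm/hr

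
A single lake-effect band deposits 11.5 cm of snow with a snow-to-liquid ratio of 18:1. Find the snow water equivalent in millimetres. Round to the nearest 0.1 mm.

SWE = snow depth / ratio = 11.5 cm / 18 = 0.639 cm = 6.4 mm.

SWE ≈ 6.4 mm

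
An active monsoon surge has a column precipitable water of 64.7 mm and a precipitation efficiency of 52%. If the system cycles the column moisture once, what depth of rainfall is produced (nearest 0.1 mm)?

rainfall ≈ 33.6 mm

Rainfall = ε × PW = 0.52 × 64.7 = 33.6 mm.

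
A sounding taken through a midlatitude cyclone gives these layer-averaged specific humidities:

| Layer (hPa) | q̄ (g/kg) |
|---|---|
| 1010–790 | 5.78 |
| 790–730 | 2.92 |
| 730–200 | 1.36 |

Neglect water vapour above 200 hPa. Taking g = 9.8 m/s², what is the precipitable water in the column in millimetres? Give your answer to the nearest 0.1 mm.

Precipitable water is the column-integrated vapour mass per unit area: PW = (1/g) Σ q̄ Δp, with q in kg/kg and Δp in Pa (1 kg/m² of water = 1 mm).
Layer 1010–790 hPa: Δp = 220 hPa = 22000 Pa, q̄ = 0.00578 kg/kg → 0.00578 × 22000 / 9.8 = 12.98 mm
Layer 790–730 hPa: Δp = 60 hPa = 6000 Pa, q̄ = 0.00292 kg/kg → 0.00292 × 6000 / 9.8 = 1.79 mm
Layer 730–200 hPa: Δp = 530 hPa = 53000 Pa, q̄ = 0.00136 kg/kg → 0.00136 × 53000 / 9.8 = 7.36 mm
PW = 12.98 + 1.79 + 7.36 = 22.13 ≈ 22.1 mm.

PW ≈ 22.1 mm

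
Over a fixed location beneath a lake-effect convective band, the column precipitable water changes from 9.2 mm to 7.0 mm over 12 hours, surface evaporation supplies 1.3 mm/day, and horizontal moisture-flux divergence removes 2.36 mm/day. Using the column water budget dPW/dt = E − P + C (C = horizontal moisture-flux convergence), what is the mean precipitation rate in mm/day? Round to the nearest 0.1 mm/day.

P ≈ 3.3 mm/day

dPW/dt = (7.0 − 9.2) mm / (12/24 day) = -4.400 mm/day.
P = E + C − dPW/dt = 1.3 + (-2.36) − (-4.400) = 3.3 mm/day.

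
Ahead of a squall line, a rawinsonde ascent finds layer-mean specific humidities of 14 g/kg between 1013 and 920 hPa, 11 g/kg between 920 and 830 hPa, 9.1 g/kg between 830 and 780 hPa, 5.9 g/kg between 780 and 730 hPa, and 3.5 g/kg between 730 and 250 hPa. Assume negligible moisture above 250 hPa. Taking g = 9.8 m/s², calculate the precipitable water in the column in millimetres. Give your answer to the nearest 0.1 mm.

PW ≈ 48.2 mm

Precipitable water is the column-integrated vapour mass per unit area: PW = (1/g) Σ q̄ Δp, with q in kg/kg and Δp in Pa (1 kg/m² of water = 1 mm).
Layer 1013–920 hPa: Δp = 93 hPa = 9300 Pa, q̄ = 0.014 kg/kg → 0.014 × 9300 / 9.8 = 13.29 mm
Layer 920–830 hPa: Δp = 90 hPa = 9000 Pa, q̄ = 0.011 kg/kg → 0.011 × 9000 / 9.8 = 10.10 mm
Layer 830–780 hPa: Δp = 50 hPa = 5000 Pa, q̄ = 0.0091 kg/kg → 0.0091 × 5000 / 9.8 = 4.64 mm
Layer 780–730 hPa: Δp = 50 hPa = 5000 Pa, q̄ = 0.0059 kg/kg → 0.0059 × 5000 / 9.8 = 3.01 mm
Layer 730–250 hPa: Δp = 480 hPa = 48000 Pa, q̄ = 0.0035 kg/kg → 0.0035 × 48000 / 9.8 = 17.14 mm
PW = 13.29 + 10.10 + 4.64 + 3.01 + 17.14 = 48.18 ≈ 48.2 mm.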